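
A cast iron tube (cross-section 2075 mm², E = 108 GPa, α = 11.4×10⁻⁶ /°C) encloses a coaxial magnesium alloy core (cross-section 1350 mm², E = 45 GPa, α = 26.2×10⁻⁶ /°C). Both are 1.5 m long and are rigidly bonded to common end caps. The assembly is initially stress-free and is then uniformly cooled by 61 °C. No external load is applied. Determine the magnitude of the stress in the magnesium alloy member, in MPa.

The magnesium alloy has the larger α, so on cooling it would change length more than the cast iron if both were free. The rigid plates force a common final length, so the magnesium alloy is put into tension and the cast iron into compression, with equal and opposite forces P (no external load).
Setting the final lengths equal and cancelling L: (α₁ − α₂)ΔT = P/(A₁E₁) + P/(A₂E₂).
|α₁ − α₂|·ΔT = 14.8×10⁻⁶ × 61 = 0.0009028.
1/(A₁E₁) + 1/(A₂E₂) = 1/(2075×108×10³) + 1/(1350×45×10³) = 2.092×10⁻⁸ N⁻¹.
P = 0.0009028 / 2.092×10⁻⁸ = 43150 N = 43.15 kN.
σ_{magnesium alloy} = P/A₂ = 43150/1350 = 31.96 MPa, tensile.

σ ≈ 32 MPa (tensile)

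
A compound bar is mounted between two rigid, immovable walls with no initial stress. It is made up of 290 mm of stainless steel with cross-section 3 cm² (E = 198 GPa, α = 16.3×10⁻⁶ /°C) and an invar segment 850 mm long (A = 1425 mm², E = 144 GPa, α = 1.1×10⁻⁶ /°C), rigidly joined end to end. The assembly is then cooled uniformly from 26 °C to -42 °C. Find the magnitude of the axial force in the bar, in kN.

If the supports were absent, the total length change would be Σ αᵢΔT Lᵢ = 16.3×10⁻⁶×68×290 + 1.1×10⁻⁶×68×850 = 0.385 mm.
The walls prevent any net length change, so an axial force P (same in every segment) develops. Compatibility: P · Σ Lᵢ/(AᵢEᵢ) = δ_free.
The series flexibility is Σ Lᵢ/(AᵢEᵢ) = 290/(300×198×10³) + 850/(1425×144×10³) = 9.024×10⁻⁶ mm/N.
P = 0.385 / 9.024×10⁻⁶ = 42660 N = 42.66 kN, tensile.

P ≈ 42.7 kN (tensile)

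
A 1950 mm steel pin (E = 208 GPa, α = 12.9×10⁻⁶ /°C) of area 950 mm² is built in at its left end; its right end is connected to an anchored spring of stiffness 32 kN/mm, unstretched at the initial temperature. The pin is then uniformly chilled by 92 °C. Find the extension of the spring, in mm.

δ ≈ 1.76 mm

If the spring were absent the pin would shorten by αΔT L = 12.9×10⁻⁶ × 92 × 1950 = 2.314 mm.
With a force P in the spring, the elastic change of the pin is PL/(AE) and that of the spring is P/k; compatibility requires their sum to equal δ_free.
So P = δ_free / [L/(AE) + 1/k] = 2.314 / [ 1950/(950×208×10³) + 1/(32×10³) ].
P = 2.314 / 4.112×10⁻⁵ = 56280 N.
Spring extension = P/k = 56280/(32×10³) = 1.759 mm.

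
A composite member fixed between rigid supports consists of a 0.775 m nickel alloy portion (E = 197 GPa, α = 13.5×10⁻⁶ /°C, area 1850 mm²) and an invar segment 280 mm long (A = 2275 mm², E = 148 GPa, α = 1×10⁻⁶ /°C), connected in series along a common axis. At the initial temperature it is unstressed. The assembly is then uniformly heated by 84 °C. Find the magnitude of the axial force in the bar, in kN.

With the walls removed the bar would change length by δ_free = Σ αᵢΔT Lᵢ = 13.5×10⁻⁶×84×775 + 1×10⁻⁶×84×280 = 0.9024 mm.
The rigid supports impose zero overall length change; the single axial force P common to all segments must satisfy P Σ Lᵢ/(AᵢEᵢ) = δ_free.
The series flexibility is Σ Lᵢ/(AᵢEᵢ) = 775/(1850×197×10³) + 280/(2275×148×10³) = 2.958×10⁻⁶ mm/N.
Hence P = δ_free / Σ(L/AE) = 0.9024/2.958×10⁻⁶ = 305.1 kN (compressive).

P ≈ 305 kN (compressive)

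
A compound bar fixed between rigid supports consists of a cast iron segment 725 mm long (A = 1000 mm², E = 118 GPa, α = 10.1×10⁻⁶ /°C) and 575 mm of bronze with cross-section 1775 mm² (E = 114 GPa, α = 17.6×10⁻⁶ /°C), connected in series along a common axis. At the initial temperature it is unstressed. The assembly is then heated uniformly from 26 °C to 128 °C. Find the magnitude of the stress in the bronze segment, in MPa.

σ ≈ 112 MPa (compressive)

If the supports were absent, the total length change would be Σ αᵢΔT Lᵢ = 10.1×10⁻⁶×102×725 + 17.6×10⁻⁶×102×575 = 1.779 mm.
Since the ends are fixed, an axial force P builds up, equal in every segment, with P · Σ Lᵢ/(AᵢEᵢ) = δ_free.
The series flexibility is Σ Lᵢ/(AᵢEᵢ) = 725/(1000×118×10³) + 575/(1775×114×10³) = 8.986×10⁻⁶ mm/N.
P = 1.779 / 8.986×10⁻⁶ = 198000 N = 198 kN, compressive.
σ_{bronze} = P / A = 198000 / 1775 = 111.5 MPa.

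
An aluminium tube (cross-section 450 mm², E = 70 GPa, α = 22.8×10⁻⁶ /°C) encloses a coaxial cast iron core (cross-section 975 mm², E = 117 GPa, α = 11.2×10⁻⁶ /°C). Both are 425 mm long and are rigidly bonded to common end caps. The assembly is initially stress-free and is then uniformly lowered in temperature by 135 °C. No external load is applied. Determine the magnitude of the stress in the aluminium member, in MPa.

Both members must finish at the same length. With the larger α, the aluminium tends to over-contract; the plates restrain it, putting the aluminium in tension and the cast iron in compression. With no external load the two internal forces are equal and opposite, magnitude P.
Equating the net (thermal + elastic) strains gives |α₁ − α₂|·ΔT = P·[1/(A₁E₁) + 1/(A₂E₂)].
|α₁ − α₂|·ΔT = 11.6×10⁻⁶ × 135 = 0.001566.
1/(A₁E₁) + 1/(A₂E₂) = 1/(450×70×10³) + 1/(975×117×10³) = 4.051×10⁻⁸ N⁻¹.
P = 0.001566 / 4.051×10⁻⁸ = 38660 N = 38.66 kN.
σ_{aluminium} = P/A₁ = 38660/450 = 85.9 MPa, tensile.

σ ≈ 85.9 MPa (tensile)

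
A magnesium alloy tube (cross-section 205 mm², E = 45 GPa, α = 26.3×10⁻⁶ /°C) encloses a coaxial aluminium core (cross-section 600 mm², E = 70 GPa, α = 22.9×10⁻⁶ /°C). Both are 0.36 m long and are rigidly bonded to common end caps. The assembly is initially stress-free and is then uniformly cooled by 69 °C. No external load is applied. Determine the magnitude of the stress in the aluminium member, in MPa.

The magnesium alloy has the larger α, so on cooling it would change length more than the aluminium if both were free. The rigid plates force a common final length, so the magnesium alloy is put into tension and the aluminium into compression, with equal and opposite forces P (no external load).
Setting the final lengths equal and cancelling L: (α₁ − α₂)ΔT = P/(A₁E₁) + P/(A₂E₂).
|α₁ − α₂|·ΔT = 3.4×10⁻⁶ × 69 = 0.0002346.
1/(A₁E₁) + 1/(A₂E₂) = 1/(205×45×10³) + 1/(600×70×10³) = 1.322×10⁻⁷ N⁻¹.
So P = 0.0002346 / 1.322×10⁻⁷ = 1.774 kN.
σ_{aluminium} = P/A₂ = 1774/600 = 2.957 MPa, compressive.

σ ≈ 2.96 MPa (compressive)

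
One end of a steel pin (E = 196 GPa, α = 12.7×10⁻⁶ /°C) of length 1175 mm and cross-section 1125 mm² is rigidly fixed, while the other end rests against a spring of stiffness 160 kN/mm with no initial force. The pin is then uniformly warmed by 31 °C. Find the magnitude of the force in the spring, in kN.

P ≈ 40 kN

The unrestrained thermal change is αΔT L = 12.7×10⁻⁶ × 31 × 1175 = 0.4626 mm.
With a force P in the spring, the elastic change of the pin is PL/(AE) and that of the spring is P/k; compatibility requires their sum to equal δ_free.
P [ L/(AE) + 1/k ] = δ_free → P [ 1175/(1125×196×10³) + 1/(160×10³) ] = 0.4626.
P = 0.4626 / 1.158×10⁻⁵ = 39950 N.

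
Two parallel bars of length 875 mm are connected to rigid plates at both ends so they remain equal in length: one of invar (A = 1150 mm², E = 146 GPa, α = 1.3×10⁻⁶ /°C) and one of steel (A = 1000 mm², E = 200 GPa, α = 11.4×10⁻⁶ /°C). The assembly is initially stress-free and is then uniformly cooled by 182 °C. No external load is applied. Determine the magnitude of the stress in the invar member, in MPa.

σ ≈ 146 MPa (compressive)

The steel has the larger α, so on cooling it would change length more than the invar if both were free. The rigid plates force a common final length, so the steel is put into tension and the invar into compression, with equal and opposite forces P (no external load).
Compatibility of the two members (thermal + elastic change equal): (α₁ − α₂)ΔT = P·[1/(A₁E₁) + 1/(A₂E₂)].
|α₁ − α₂|·ΔT = 10.1×10⁻⁶ × 182 = 0.001838.
1/(A₁E₁) + 1/(A₂E₂) = 1/(1150×146×10³) + 1/(1000×200×10³) = 1.096×10⁻⁸ N⁻¹.
So P = 0.001838 / 1.096×10⁻⁸ = 167.8 kN.
σ_{invar} = P/A₁ = 167800/1150 = 145.9 MPa, compressive.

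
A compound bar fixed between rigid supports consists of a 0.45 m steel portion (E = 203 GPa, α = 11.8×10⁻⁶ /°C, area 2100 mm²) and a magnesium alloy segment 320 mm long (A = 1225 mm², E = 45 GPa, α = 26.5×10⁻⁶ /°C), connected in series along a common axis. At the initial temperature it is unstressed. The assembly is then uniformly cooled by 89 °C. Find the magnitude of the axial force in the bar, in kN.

P ≈ 179 kN (tensile)

If the supports were absent, the total length change would be Σ αᵢΔT Lᵢ = 11.8×10⁻⁶×89×450 + 26.5×10⁻⁶×89×320 = 1.227 mm.
The walls prevent any net length change, so an axial force P (same in every segment) develops. Compatibility: P · Σ Lᵢ/(AᵢEᵢ) = δ_free.
Σ Lᵢ/(AᵢEᵢ) = 450/(2100×203×10³) + 320/(1225×45×10³) = 6.861×10⁻⁶ mm/N.
P = 1.227 / 6.861×10⁻⁶ = 178900 N = 178.9 kN, tensile.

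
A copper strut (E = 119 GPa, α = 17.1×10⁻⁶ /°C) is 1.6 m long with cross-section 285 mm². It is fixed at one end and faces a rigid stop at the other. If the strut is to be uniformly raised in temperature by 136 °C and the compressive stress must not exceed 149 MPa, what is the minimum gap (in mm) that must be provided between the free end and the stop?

With no wall the strut would lengthen by αΔT L = 17.1×10⁻⁶ × 136 × 1600 = 3.721 mm.
At the allowable stress the elastic shortening the wall may impose is σL/E = 149 × 1600 / (119×10³) = 2.003 mm.
The gap must absorb the remainder: g_min = 3.721 − 2.003 = 1.718 mm.

g ≈ 1.72 mm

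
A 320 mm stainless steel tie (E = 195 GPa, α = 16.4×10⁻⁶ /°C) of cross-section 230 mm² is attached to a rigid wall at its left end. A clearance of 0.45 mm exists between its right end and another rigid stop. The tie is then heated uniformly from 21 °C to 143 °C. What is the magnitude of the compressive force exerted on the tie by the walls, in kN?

If the wall were absent the tie would grow by αΔT L = 16.4×10⁻⁶ × 122 × 320 = 0.6403 mm.
This exceeds the 0.45 mm gap, so the wall pushes back. The portion of expansion that must be recovered elastically is δ_free − gap = 0.6403 − 0.45 = 0.1903 mm.
That suppressed elongation corresponds to σ = E·Δ/L = 195×10³ × 0.1903/320 = 115.9 MPa.
P = σA = 115.9 × 230 = 26.67 kN.

P ≈ 26.7 kN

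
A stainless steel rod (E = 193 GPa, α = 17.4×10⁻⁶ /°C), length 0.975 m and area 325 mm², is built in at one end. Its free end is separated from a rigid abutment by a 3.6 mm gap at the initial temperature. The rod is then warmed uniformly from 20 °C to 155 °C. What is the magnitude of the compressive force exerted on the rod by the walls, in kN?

P ≈ 0 kN

Unrestrained expansion: δ_free = αΔT L = 17.4×10⁻⁶ × 135 × 975 = 2.29 mm.
Since δ_free = 2.29 mm is less than the 3.6 mm gap, the rod never touches the wall. No axial force develops.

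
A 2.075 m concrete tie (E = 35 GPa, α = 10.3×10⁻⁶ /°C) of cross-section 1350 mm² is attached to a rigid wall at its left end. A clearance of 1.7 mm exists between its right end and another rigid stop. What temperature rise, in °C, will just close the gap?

Contact occurs when the free expansion equals the gap: αΔT L = 1.7 mm.
So ΔT = g/(αL) = 1.7/(10.3×10⁻⁶ × 2075) = 79.54 °C.

ΔT ≈ 79.5 °C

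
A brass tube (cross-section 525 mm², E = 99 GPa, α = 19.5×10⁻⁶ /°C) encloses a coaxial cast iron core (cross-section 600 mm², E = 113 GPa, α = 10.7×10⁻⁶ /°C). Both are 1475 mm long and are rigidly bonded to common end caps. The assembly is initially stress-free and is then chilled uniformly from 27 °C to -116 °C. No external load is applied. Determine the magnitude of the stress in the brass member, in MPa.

σ ≈ 70.5 MPa (tensile)

Both members must finish at the same length. With the larger α, the brass tends to over-contract; the plates restrain it, putting the brass in tension and the cast iron in compression. With no external load the two internal forces are equal and opposite, magnitude P.
Compatibility of the two members (thermal + elastic change equal): (α₁ − α₂)ΔT = P·[1/(A₁E₁) + 1/(A₂E₂)].
|α₁ − α₂|·ΔT = 8.8×10⁻⁶ × 143 = 0.001258.
1/(A₁E₁) + 1/(A₂E₂) = 1/(525×99×10³) + 1/(600×113×10³) = 3.399×10⁻⁸ N⁻¹.
So P = 0.001258 / 3.399×10⁻⁸ = 37.02 kN.
σ_{brass} = P/A₁ = 37020/525 = 70.52 MPa, tensile.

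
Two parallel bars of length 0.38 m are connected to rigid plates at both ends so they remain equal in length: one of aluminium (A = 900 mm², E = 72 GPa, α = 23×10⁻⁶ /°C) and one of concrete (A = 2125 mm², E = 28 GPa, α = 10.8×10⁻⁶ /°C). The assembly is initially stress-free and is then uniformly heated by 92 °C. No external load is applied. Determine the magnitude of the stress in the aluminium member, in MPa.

Equilibrium of a rigid end plate with no external load gives equal and opposite internal forces ±P in the two members. Since α_{aluminium} > α_{concrete}, heating drives the aluminium into compression and the concrete into tension.
Equating the net (thermal + elastic) strains gives |α₁ − α₂|·ΔT = P·[1/(A₁E₁) + 1/(A₂E₂)].
|α₁ − α₂|·ΔT = 12.2×10⁻⁶ × 92 = 0.001122.
1/(A₁E₁) + 1/(A₂E₂) = 1/(900×72×10³) + 1/(2125×28×10³) = 3.224×10⁻⁸ N⁻¹.
P = 0.001122 / 3.224×10⁻⁸ = 34820 N = 34.82 kN.
σ_{aluminium} = P/A₁ = 34820/900 = 38.68 MPa, compressive.

σ ≈ 38.7 MPa (compressive)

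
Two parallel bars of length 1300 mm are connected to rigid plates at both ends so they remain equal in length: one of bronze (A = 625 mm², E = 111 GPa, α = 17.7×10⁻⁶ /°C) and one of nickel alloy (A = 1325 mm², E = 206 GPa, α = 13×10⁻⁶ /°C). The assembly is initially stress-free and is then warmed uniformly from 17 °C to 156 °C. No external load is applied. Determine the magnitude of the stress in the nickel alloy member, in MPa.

The bronze has the larger α, so on heating it would change length more than the nickel alloy if both were free. The rigid plates force a common final length, so the bronze is put into compression and the nickel alloy into tension, with equal and opposite forces P (no external load).
Setting the final lengths equal and cancelling L: (α₁ − α₂)ΔT = P/(A₁E₁) + P/(A₂E₂).
|α₁ − α₂|·ΔT = 4.7×10⁻⁶ × 139 = 0.0006533.
1/(A₁E₁) + 1/(A₂E₂) = 1/(625×111×10³) + 1/(1325×206×10³) = 1.808×10⁻⁸ N⁻¹.
P = 0.0006533 / 1.808×10⁻⁸ = 36140 N = 36.14 kN.
σ_{nickel alloy} = P/A₂ = 36140/1325 = 27.27 MPa, tensile.

σ ≈ 27.3 MPa (tensile)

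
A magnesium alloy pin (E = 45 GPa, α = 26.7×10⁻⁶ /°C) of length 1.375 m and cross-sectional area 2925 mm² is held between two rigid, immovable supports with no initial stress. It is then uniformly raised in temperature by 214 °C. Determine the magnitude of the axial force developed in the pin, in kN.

Full restraint means ε = 0, so the stress is σ = EαΔT = 45×10³ × 26.7×10⁻⁶ × 214 = 257.1 MPa.
P = AEαΔT = 2925 × 45×10³ × 26.7×10⁻⁶ × 214 = 752.1 kN (compressive).

P ≈ 752 kN (compressive)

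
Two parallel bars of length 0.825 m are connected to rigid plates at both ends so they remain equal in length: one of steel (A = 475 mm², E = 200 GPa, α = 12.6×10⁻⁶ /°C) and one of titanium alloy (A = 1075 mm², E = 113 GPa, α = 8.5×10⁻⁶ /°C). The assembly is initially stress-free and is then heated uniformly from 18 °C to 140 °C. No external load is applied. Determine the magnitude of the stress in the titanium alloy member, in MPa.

σ ≈ 24.8 MPa (tensile)

Both members must finish at the same length. With the larger α, the steel tends to over-expand; the plates restrain it, putting the steel in compression and the titanium alloy in tension. With no external load the two internal forces are equal and opposite, magnitude P.
Setting the final lengths equal and cancelling L: (α₁ − α₂)ΔT = P/(A₁E₁) + P/(A₂E₂).
|α₁ − α₂|·ΔT = 4.1×10⁻⁶ × 122 = 0.0005002.
1/(A₁E₁) + 1/(A₂E₂) = 1/(475×200×10³) + 1/(1075×113×10³) = 1.876×10⁻⁸ N⁻¹.
So P = 0.0005002 / 1.876×10⁻⁸ = 26.67 kN.
σ_{titanium alloy} = P/A₂ = 26670/1075 = 24.8 MPa, tensile.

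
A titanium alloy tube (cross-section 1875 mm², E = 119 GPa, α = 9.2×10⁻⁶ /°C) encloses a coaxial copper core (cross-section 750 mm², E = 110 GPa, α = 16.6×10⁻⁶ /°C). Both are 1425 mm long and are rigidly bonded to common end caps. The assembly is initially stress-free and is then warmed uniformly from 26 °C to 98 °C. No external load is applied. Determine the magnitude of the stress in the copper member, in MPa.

Both members must finish at the same length. With the larger α, the copper tends to over-expand; the plates restrain it, putting the copper in compression and the titanium alloy in tension. With no external load the two internal forces are equal and opposite, magnitude P.
Compatibility of the two members (thermal + elastic change equal): (α₁ − α₂)ΔT = P·[1/(A₁E₁) + 1/(A₂E₂)].
|α₁ − α₂|·ΔT = 7.4×10⁻⁶ × 72 = 0.0005328.
1/(A₁E₁) + 1/(A₂E₂) = 1/(1875×119×10³) + 1/(750×110×10³) = 1.66×10⁻⁸ N⁻¹.
P = 0.0005328 / 1.66×10⁻⁸ = 32090 N = 32.09 kN.
σ_{copper} = P/A₂ = 32090/750 = 42.79 MPa, compressive.

σ ≈ 42.8 MPa (compressive)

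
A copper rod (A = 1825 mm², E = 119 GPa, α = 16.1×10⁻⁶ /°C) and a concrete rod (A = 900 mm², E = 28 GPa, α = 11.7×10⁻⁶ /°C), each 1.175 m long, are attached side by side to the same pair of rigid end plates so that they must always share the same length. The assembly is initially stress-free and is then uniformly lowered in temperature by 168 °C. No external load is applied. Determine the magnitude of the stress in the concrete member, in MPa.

σ ≈ 18.5 MPa (compressive)

The copper has the larger α, so on cooling it would change length more than the concrete if both were free. The rigid plates force a common final length, so the copper is put into tension and the concrete into compression, with equal and opposite forces P (no external load).
Equating the net (thermal + elastic) strains gives |α₁ − α₂|·ΔT = P·[1/(A₁E₁) + 1/(A₂E₂)].
|α₁ − α₂|·ΔT = 4.4×10⁻⁶ × 168 = 0.0007392.
1/(A₁E₁) + 1/(A₂E₂) = 1/(1825×119×10³) + 1/(900×28×10³) = 4.429×10⁻⁸ N⁻¹.
So P = 0.0007392 / 4.429×10⁻⁸ = 16.69 kN.
σ_{concrete} = P/A₂ = 16690/900 = 18.55 MPa, compressive.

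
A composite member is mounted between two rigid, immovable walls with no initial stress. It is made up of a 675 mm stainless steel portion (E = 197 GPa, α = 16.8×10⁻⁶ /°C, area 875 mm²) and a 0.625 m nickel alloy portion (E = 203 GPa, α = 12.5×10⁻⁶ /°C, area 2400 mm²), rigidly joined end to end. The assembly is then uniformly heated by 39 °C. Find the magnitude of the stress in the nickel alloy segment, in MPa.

σ ≈ 59.9 MPa (compressive)

If the supports were absent, the total length change would be Σ αᵢΔT Lᵢ = 16.8×10⁻⁶×39×675 + 12.5×10⁻⁶×39×625 = 0.7469 mm.
Since the ends are fixed, an axial force P builds up, equal in every segment, with P · Σ Lᵢ/(AᵢEᵢ) = δ_free.
The series flexibility is Σ Lᵢ/(AᵢEᵢ) = 675/(875×197×10³) + 625/(2400×203×10³) = 5.199×10⁻⁶ mm/N.
Hence P = δ_free / Σ(L/AE) = 0.7469/5.199×10⁻⁶ = 143.7 kN (compressive).
σ_{nickel alloy} = P / A = 143700 / 2400 = 59.87 MPa.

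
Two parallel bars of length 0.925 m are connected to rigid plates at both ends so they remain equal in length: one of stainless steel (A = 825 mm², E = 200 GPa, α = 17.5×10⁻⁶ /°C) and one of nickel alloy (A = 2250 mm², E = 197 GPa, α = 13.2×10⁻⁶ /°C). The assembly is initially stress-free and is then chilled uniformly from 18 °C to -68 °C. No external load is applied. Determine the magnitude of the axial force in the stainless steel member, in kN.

Both members must finish at the same length. With the larger α, the stainless steel tends to over-contract; the plates restrain it, putting the stainless steel in tension and the nickel alloy in compression. With no external load the two internal forces are equal and opposite, magnitude P.
Equating the net (thermal + elastic) strains gives |α₁ − α₂|·ΔT = P·[1/(A₁E₁) + 1/(A₂E₂)].
|α₁ − α₂|·ΔT = 4.3×10⁻⁶ × 86 = 0.0003698.
1/(A₁E₁) + 1/(A₂E₂) = 1/(825×200×10³) + 1/(2250×197×10³) = 8.317×10⁻⁹ N⁻¹.
P = 0.0003698 / 8.317×10⁻⁹ = 44460 N = 44.46 kN.

P ≈ 44.5 kN (tensile in the stainless steel)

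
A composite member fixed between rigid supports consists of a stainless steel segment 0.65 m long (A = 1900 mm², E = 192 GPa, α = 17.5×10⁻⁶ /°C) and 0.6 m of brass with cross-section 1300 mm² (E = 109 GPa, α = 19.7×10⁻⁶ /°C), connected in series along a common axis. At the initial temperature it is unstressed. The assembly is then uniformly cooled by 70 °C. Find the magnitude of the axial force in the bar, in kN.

P ≈ 270 kN (tensile)

Free thermal contraction of the whole bar: Σ αᵢΔT Lᵢ = 17.5×10⁻⁶×70×650 + 19.7×10⁻⁶×70×600 = 1.624 mm.
The rigid supports impose zero overall length change; the single axial force P common to all segments must satisfy P Σ Lᵢ/(AᵢEᵢ) = δ_free.
The series flexibility is Σ Lᵢ/(AᵢEᵢ) = 650/(1900×192×10³) + 600/(1300×109×10³) = 6.016×10⁻⁶ mm/N.
Hence P = δ_free / Σ(L/AE) = 1.624/6.016×10⁻⁶ = 269.9 kN (tensile).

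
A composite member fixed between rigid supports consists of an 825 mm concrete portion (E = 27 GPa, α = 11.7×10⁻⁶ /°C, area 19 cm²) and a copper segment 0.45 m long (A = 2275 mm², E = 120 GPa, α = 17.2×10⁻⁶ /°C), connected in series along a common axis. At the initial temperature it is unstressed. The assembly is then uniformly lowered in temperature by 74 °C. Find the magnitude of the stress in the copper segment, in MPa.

σ ≈ 31.9 MPa (tensile)

If the supports were absent, the total length change would be Σ αᵢΔT Lᵢ = 11.7×10⁻⁶×74×825 + 17.2×10⁻⁶×74×450 = 1.287 mm.
The rigid supports impose zero overall length change; the single axial force P common to all segments must satisfy P Σ Lᵢ/(AᵢEᵢ) = δ_free.
The series flexibility is Σ Lᵢ/(AᵢEᵢ) = 825/(1900×27×10³) + 450/(2275×120×10³) = 1.773×10⁻⁵ mm/N.
So P = 1.287 / 1.773×10⁻⁵ = 72.59 kN, tensile.
σ_{copper} = P / A = 72590 / 2275 = 31.91 MPa.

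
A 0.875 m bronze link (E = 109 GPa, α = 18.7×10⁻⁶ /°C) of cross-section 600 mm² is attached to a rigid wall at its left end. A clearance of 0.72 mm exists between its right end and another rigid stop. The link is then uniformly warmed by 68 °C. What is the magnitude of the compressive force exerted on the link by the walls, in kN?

P ≈ 29.3 kN

Free thermal elongation = αΔT L = 18.7×10⁻⁶ × 68 × 875 = 1.113 mm.
This exceeds the 0.72 mm gap, so the wall pushes back. The portion of expansion that must be recovered elastically is δ_free − gap = 1.113 − 0.72 = 0.3926 mm.
Compatibility: PL/(AE) = 0.3926 mm, so σ = P/A = E × (0.3926/875) = 48.91 MPa.
P = σA = 48.91 × 600 = 29.35 kN.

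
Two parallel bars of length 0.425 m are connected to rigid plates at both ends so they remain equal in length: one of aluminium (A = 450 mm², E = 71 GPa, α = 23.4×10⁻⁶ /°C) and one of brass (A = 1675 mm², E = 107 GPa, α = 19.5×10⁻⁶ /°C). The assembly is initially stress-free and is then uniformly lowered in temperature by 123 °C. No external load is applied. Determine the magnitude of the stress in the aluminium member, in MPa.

The aluminium has the larger α, so on cooling it would change length more than the brass if both were free. The rigid plates force a common final length, so the aluminium is put into tension and the brass into compression, with equal and opposite forces P (no external load).
Equating the net (thermal + elastic) strains gives |α₁ − α₂|·ΔT = P·[1/(A₁E₁) + 1/(A₂E₂)].
|α₁ − α₂|·ΔT = 3.9×10⁻⁶ × 123 = 0.0004797.
1/(A₁E₁) + 1/(A₂E₂) = 1/(450×71×10³) + 1/(1675×107×10³) = 3.688×10⁻⁸ N⁻¹.
So P = 0.0004797 / 3.688×10⁻⁸ = 13.01 kN.
σ_{aluminium} = P/A₁ = 13010/450 = 28.91 MPa, tensile.

σ ≈ 28.9 MPa (tensile)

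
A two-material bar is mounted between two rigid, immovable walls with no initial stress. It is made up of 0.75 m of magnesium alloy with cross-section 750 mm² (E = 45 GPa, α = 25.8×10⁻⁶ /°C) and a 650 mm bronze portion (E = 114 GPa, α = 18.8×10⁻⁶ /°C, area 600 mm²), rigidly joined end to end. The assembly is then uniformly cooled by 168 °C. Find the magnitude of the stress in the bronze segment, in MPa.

σ ≈ 279 MPa (tensile)

Free thermal contraction of the whole bar: Σ αᵢΔT Lᵢ = 25.8×10⁻⁶×168×750 + 18.8×10⁻⁶×168×650 = 5.304 mm.
The walls prevent any net length change, so an axial force P (same in every segment) develops. Compatibility: P · Σ Lᵢ/(AᵢEᵢ) = δ_free.
The series flexibility is Σ Lᵢ/(AᵢEᵢ) = 750/(750×45×10³) + 650/(600×114×10³) = 3.173×10⁻⁵ mm/N.
P = 5.304 / 3.173×10⁻⁵ = 167200 N = 167.2 kN, tensile.
σ_{bronze} = P / A = 167200 / 600 = 278.6 MPa.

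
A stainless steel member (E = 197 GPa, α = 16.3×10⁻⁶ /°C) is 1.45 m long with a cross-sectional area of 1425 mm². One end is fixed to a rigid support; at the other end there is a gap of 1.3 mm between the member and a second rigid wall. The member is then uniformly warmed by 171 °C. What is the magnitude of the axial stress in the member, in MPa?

Unrestrained expansion: δ_free = αΔT L = 16.3×10⁻⁶ × 171 × 1450 = 4.042 mm.
The gap closes (δ_free > 1.3 mm) and the wall then resists a further 4.042 − 1.3 = 2.742 mm of expansion.
Compatibility: PL/(AE) = 2.742 mm, so σ = P/A = E × (2.742/1450) = 372.5 MPa.

σ ≈ 372 MPa (compressive)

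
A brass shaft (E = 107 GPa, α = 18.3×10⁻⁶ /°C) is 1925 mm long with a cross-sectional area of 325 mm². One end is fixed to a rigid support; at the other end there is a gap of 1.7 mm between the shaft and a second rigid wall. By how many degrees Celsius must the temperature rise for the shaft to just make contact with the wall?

ΔT ≈ 48.3 °C

The gap closes when αΔT L = 1.7 mm, since the shaft is still unstressed at that instant.
So ΔT = g/(αL) = 1.7/(18.3×10⁻⁶ × 1925) = 48.26 °C.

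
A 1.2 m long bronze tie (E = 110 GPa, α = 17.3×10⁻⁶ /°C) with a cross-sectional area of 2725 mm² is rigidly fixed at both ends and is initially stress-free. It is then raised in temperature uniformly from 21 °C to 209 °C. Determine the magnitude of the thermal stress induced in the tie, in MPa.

Because both ends are immovable the net strain is zero, and the suppressed thermal strain is αΔT = 17.3×10⁻⁶ × 188 = 3252.4×10⁻⁶.
Hence σ = E·αΔT = 110×10³ × 3252.4×10⁻⁶ = 357.8 MPa, compressive.

σ ≈ 358 MPa (compressive)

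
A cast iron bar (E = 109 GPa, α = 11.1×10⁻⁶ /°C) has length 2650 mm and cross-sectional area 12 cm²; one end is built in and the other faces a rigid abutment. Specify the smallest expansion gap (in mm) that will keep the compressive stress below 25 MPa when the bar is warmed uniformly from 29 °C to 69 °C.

With no wall the bar would lengthen by αΔT L = 11.1×10⁻⁶ × 40 × 2650 = 1.177 mm.
At the allowable stress the elastic shortening the wall may impose is σL/E = 25 × 2650 / (109×10³) = 0.6078 mm.
So the gap has to take up the difference, g_min = δ_free − σL/E = 1.177 − 0.6078 = 0.5688 mm.

g ≈ 0.569 mm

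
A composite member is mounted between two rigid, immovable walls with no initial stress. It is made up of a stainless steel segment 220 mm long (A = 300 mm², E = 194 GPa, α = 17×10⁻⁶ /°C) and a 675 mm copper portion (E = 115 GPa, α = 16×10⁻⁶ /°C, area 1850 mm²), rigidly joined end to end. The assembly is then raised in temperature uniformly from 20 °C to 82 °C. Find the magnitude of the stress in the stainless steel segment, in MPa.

σ ≈ 432 MPa (compressive)

Free thermal expansion of the whole bar: Σ αᵢΔT Lᵢ = 17×10⁻⁶×62×220 + 16×10⁻⁶×62×675 = 0.9015 mm.
Since the ends are fixed, an axial force P builds up, equal in every segment, with P · Σ Lᵢ/(AᵢEᵢ) = δ_free.
The series flexibility is Σ Lᵢ/(AᵢEᵢ) = 220/(300×194×10³) + 675/(1850×115×10³) = 6.953×10⁻⁶ mm/N.
Hence P = δ_free / Σ(L/AE) = 0.9015/6.953×10⁻⁶ = 129.7 kN (compressive).
σ_{stainless steel} = P / A = 129700 / 300 = 432.2 MPa.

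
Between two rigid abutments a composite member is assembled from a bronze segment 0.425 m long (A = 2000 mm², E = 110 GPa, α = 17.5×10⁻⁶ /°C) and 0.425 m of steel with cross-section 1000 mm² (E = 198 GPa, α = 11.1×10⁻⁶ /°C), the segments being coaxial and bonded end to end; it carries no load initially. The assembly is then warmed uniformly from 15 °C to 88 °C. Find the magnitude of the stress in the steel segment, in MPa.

σ ≈ 218 MPa (compressive)

If the supports were absent, the total length change would be Σ αᵢΔT Lᵢ = 17.5×10⁻⁶×73×425 + 11.1×10⁻⁶×73×425 = 0.8873 mm.
Since the ends are fixed, an axial force P builds up, equal in every segment, with P · Σ Lᵢ/(AᵢEᵢ) = δ_free.
The series flexibility is Σ Lᵢ/(AᵢEᵢ) = 425/(2000×110×10³) + 425/(1000×198×10³) = 4.078×10⁻⁶ mm/N.
Hence P = δ_free / Σ(L/AE) = 0.8873/4.078×10⁻⁶ = 217.6 kN (compressive).
σ_{steel} = P / A = 217600 / 1000 = 217.6 MPa.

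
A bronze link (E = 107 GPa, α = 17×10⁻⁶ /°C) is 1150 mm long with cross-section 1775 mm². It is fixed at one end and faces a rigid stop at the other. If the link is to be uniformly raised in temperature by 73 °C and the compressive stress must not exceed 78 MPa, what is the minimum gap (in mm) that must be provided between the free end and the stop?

With no wall the link would lengthen by αΔT L = 17×10⁻⁶ × 73 × 1150 = 1.427 mm.
A stress of 78 MPa corresponds to the wall pushing the link back by σL/E = 78×1150/(107×10³) = 0.8383 mm.
The gap must absorb the remainder: g_min = 1.427 − 0.8383 = 0.5888 mm.

g ≈ 0.589 mm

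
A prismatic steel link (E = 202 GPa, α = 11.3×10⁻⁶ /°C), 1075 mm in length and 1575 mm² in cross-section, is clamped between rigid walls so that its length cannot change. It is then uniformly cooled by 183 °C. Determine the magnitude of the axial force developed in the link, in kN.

P ≈ 658 kN (tensile)

With zero net strain, σ = E·αΔT = 202 GPa × 11.3×10⁻⁶ × 183 = 417.7 MPa.
P = AEαΔT = 1575 × 202×10³ × 11.3×10⁻⁶ × 183 = 657.9 kN (tensile).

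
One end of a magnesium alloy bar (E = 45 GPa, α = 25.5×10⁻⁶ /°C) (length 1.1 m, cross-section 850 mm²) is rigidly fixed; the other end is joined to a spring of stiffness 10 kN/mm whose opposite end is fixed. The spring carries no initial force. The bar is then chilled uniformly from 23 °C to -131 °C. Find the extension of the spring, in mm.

The unrestrained thermal change is αΔT L = 25.5×10⁻⁶ × 154 × 1100 = 4.32 mm.
Let P be the tensile force in the spring. The bar extends elastically by PL/(AE) and the spring stretches by P/k; together these equal δ_free.
P [ L/(AE) + 1/k ] = δ_free → P [ 1100/(850×45×10³) + 1/(10×10³) ] = 4.32.
P = 4.32 / 0.0001288 = 33550 N.
Spring extension = P/k = 33550/(10×10³) = 3.355 mm.

δ ≈ 3.35 mm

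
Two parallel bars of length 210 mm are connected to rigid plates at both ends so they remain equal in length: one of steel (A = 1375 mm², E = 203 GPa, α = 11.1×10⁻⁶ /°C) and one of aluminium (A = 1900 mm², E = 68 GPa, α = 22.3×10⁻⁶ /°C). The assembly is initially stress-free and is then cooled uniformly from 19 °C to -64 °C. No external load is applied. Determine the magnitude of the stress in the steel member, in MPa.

Equilibrium of a rigid end plate with no external load gives equal and opposite internal forces ±P in the two members. Since α_{aluminium} > α_{steel}, cooling drives the aluminium into tension and the steel into compression.
Equating the net (thermal + elastic) strains gives |α₁ − α₂|·ΔT = P·[1/(A₁E₁) + 1/(A₂E₂)].
|α₁ − α₂|·ΔT = 11.2×10⁻⁶ × 83 = 0.0009296.
1/(A₁E₁) + 1/(A₂E₂) = 1/(1375×203×10³) + 1/(1900×68×10³) = 1.132×10⁻⁸ N⁻¹.
P = 0.0009296 / 1.132×10⁻⁸ = 82100 N = 82.1 kN.
σ_{steel} = P/A₁ = 82100/1375 = 59.71 MPa, compressive.

σ ≈ 59.7 MPa (compressive)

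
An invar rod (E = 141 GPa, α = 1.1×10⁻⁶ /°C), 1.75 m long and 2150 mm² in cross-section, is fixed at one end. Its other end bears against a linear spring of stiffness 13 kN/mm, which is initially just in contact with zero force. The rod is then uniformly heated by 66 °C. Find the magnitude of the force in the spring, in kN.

If the spring were absent the rod would lengthen by αΔT L = 1.1×10⁻⁶ × 66 × 1750 = 0.127 mm.
Let P be the compressive force at the spring. The rod shortens elastically by PL/(AE) and the spring compresses by P/k; together these equal δ_free.
So P = δ_free / [L/(AE) + 1/k] = 0.127 / [ 1750/(2150×141×10³) + 1/(13×10³) ].
P = 0.127 / 8.27×10⁻⁵ = 1536 N.

P ≈ 1.54 kN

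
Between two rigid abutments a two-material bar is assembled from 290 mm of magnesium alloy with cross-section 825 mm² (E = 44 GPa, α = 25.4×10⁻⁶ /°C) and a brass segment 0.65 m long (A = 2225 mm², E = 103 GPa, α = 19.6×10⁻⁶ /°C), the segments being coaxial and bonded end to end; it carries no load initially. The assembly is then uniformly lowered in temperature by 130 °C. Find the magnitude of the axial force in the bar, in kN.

P ≈ 241 kN (tensile)

If the supports were absent, the total length change would be Σ αᵢΔT Lᵢ = 25.4×10⁻⁶×130×290 + 19.6×10⁻⁶×130×650 = 2.614 mm.
The walls prevent any net length change, so an axial force P (same in every segment) develops. Compatibility: P · Σ Lᵢ/(AᵢEᵢ) = δ_free.
Σ Lᵢ/(AᵢEᵢ) = 290/(825×44×10³) + 650/(2225×103×10³) = 1.083×10⁻⁵ mm/N.
So P = 2.614 / 1.083×10⁻⁵ = 241.5 kN, tensile.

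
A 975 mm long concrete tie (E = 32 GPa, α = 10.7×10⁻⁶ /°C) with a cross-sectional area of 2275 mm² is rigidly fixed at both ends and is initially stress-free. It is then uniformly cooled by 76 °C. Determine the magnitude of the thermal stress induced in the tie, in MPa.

σ ≈ 26 MPa (tensile)

The supports are rigid, so the total axial strain is zero. The restrained thermal strain is ε = αΔT = 10.7×10⁻⁶ × 76 = 813.2×10⁻⁶.
σ = EαΔT = 32×10³ × 10.7×10⁻⁶ × 76 = 26.02 MPa (tensile; the tie is trying to contract).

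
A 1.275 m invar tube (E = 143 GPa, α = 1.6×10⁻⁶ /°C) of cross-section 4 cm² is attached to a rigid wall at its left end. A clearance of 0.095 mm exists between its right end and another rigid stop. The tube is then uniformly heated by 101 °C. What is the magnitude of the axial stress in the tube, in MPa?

σ ≈ 12.5 MPa (compressive)

Unrestrained expansion: δ_free = αΔT L = 1.6×10⁻⁶ × 101 × 1275 = 0.206 mm.
This exceeds the 0.095 mm gap, so the wall pushes back. The portion of expansion that must be recovered elastically is δ_free − gap = 0.206 − 0.095 = 0.111 mm.
That suppressed elongation corresponds to σ = E·Δ/L = 143×10³ × 0.111/1275 = 12.45 MPa.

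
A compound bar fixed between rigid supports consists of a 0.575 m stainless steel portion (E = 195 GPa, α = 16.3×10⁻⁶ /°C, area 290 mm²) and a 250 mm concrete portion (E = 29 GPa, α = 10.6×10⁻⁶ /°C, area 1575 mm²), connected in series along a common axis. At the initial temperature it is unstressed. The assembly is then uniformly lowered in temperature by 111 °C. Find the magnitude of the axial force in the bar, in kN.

P ≈ 85.3 kN (tensile)

With the walls removed the bar would change length by δ_free = Σ αᵢΔT Lᵢ = 16.3×10⁻⁶×111×575 + 10.6×10⁻⁶×111×250 = 1.334 mm.
The walls prevent any net length change, so an axial force P (same in every segment) develops. Compatibility: P · Σ Lᵢ/(AᵢEᵢ) = δ_free.
Σ Lᵢ/(AᵢEᵢ) = 575/(290×195×10³) + 250/(1575×29×10³) = 1.564×10⁻⁵ mm/N.
So P = 1.334 / 1.564×10⁻⁵ = 85.32 kN, tensile.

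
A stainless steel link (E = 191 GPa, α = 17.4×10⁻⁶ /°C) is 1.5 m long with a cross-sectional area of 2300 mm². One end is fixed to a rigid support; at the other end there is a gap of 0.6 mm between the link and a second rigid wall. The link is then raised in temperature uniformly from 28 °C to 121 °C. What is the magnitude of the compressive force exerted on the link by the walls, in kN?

P ≈ 535 kN

If the wall were absent the link would grow by αΔT L = 17.4×10⁻⁶ × 93 × 1500 = 2.427 mm.
After closing the 0.6 mm clearance, 2.427 − 0.6 = 1.827 mm of expansion remains to be suppressed by the wall.
So σ = E(δ_free − g)/L = 191×10³ × 1.827/1500 = 232.7 MPa.
Force on the wall = σA = 232.7 × 2300 mm² = 535.2 kN.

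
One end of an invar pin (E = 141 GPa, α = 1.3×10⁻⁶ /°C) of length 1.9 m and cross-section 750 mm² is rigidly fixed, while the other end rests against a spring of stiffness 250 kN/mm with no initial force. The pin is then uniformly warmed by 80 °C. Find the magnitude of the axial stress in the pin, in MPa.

Free thermal expansion: δ_free = αΔT L = 1.3×10⁻⁶ × 80 × 1900 = 0.1976 mm.
With a force P in the spring, the elastic change of the pin is PL/(AE) and that of the spring is P/k; compatibility requires their sum to equal δ_free.
So P = δ_free / [L/(AE) + 1/k] = 0.1976 / [ 1900/(750×141×10³) + 1/(250×10³) ].
P = 0.1976 / 2.197×10⁻⁵ = 8995 N.
σ = P/A = 8995/750 = 11.99 MPa.

σ ≈ 12 MPa (compressive)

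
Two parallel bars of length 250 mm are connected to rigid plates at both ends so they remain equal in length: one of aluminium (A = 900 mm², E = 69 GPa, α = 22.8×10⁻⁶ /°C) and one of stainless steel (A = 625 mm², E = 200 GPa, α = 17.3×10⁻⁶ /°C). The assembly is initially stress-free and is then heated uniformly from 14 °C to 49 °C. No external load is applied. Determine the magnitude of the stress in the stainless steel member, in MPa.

Equilibrium of a rigid end plate with no external load gives equal and opposite internal forces ±P in the two members. Since α_{aluminium} > α_{stainless steel}, heating drives the aluminium into compression and the stainless steel into tension.
Equating the net (thermal + elastic) strains gives |α₁ − α₂|·ΔT = P·[1/(A₁E₁) + 1/(A₂E₂)].
|α₁ − α₂|·ΔT = 5.5×10⁻⁶ × 35 = 0.0001925.
1/(A₁E₁) + 1/(A₂E₂) = 1/(900×69×10³) + 1/(625×200×10³) = 2.41×10⁻⁸ N⁻¹.
P = 0.0001925 / 2.41×10⁻⁸ = 7987 N = 7.987 kN.
σ_{stainless steel} = P/A₂ = 7987/625 = 12.78 MPa, tensile.

σ ≈ 12.8 MPa (tensile)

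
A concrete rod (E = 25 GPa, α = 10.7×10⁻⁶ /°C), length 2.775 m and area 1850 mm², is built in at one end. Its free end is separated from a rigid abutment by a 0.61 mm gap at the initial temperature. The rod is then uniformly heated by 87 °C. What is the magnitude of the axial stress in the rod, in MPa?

Free thermal elongation = αΔT L = 10.7×10⁻⁶ × 87 × 2775 = 2.583 mm.
After closing the 0.61 mm clearance, 2.583 − 0.61 = 1.973 mm of expansion remains to be suppressed by the wall.
That suppressed elongation corresponds to σ = E·Δ/L = 25×10³ × 1.973/2775 = 17.78 MPa.

σ ≈ 17.8 MPa (compressive)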